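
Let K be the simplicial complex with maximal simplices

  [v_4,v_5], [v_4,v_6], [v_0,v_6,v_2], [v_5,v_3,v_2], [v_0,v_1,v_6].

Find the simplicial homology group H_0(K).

Take the total order v_0 < v_1 < v_2 < v_3 < v_4 < v_5 < v_6 on the vertex set. Then K (dimension 2) consists of the simplices:

  0-simplices (7): [v_0], [v_1], [v_2], [v_3], [v_4], [v_5], [v_6]
  1-simplices (10): [v_0,v_1], [v_0,v_2], [v_0,v_6], [v_1,v_6], [v_2,v_3], [v_2,v_5], [v_2,v_6], [v_3,v_5], [v_4,v_5], [v_4,v_6]
  2-simplices (3): [v_0,v_1,v_6], [v_0,v_2,v_6], [v_2,v_3,v_5]

giving chain groups C_0 ≅ Z^7, C_1 ≅ Z^10, C_2 ≅ Z^3.

The boundary map ∂_1: C_1 → C_0 sends each edge [p,q] (with p < q) to q − p. For instance
  ∂[v_2,v_5] = [v_5] − [v_2].
The resulting 7×10 matrix has rank 6, and its Smith normal form has invariant factors (1,1,1,1,1,1).

Boundary ∂_2: C_2 → C_1 sends each 2-simplex [p,q,r] to [q,r] − [p,r] + [p,q]. For instance
  ∂[v_0,v_2,v_6] = [v_2,v_6] − [v_0,v_6] + [v_0,v_2],
  ∂[v_0,v_1,v_6] = [v_1,v_6] − [v_0,v_6] + [v_0,v_1].
The 10×3 boundary matrix has rank 3 and Smith normal form diag(1,1,1).

From H_k ≅ ker(∂_k) / im(∂_{k+1}) we obtain:

  H_0: rank C_0 − rank ∂_1 = 7 − 6 = 1, and the invariant factors of ∂_1 are all 1, so H_0 ≅ Z.

H_0 = Z.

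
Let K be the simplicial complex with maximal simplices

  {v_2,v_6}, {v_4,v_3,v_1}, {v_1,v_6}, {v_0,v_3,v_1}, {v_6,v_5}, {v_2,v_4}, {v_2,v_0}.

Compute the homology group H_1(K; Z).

Take the total order v_0 < v_1 < v_2 < v_3 < v_4 < v_5 < v_6 on the vertex set. Then K (dimension 2) consists of the simplices:

  0-simplices (7): [v_0], [v_1], [v_2], [v_3], [v_4], [v_5], [v_6]
  1-simplices (10): [v_0,v_1], [v_0,v_2], [v_0,v_3], [v_1,v_3], [v_1,v_4], [v_1,v_6], [v_2,v_4], [v_2,v_6], [v_3,v_4], [v_5,v_6]
  2-simplices (2): [v_0,v_1,v_3], [v_1,v_3,v_4]

Hence C_0 ≅ Z^7, C_1 ≅ Z^10, C_2 ≅ Z^2.

Boundary ∂_1: C_1 → C_0 is given by ∂[p,q] = [q] − [p].
The resulting 7×10 matrix has rank 6, and its Smith normal form has invariant factors (1,1,1,1,1,1).

∂_2: C_2 → C_1 maps a triangle to the signed sum of its edges. For instance
  ∂[v_0,v_1,v_3] = [v_1,v_3] − [v_0,v_3] + [v_0,v_1],
  ∂[v_1,v_3,v_4] = [v_3,v_4] − [v_1,v_4] + [v_1,v_3].
As a 10×2 matrix over Z this has rank 2, with invariant factors (1,1).

From H_k ≅ ker(∂_k) / im(∂_{k+1}) we obtain:

  H_1: rank ker ∂_1 − rank ∂_2 = (10 − 6) − 2 = 2, and the invariant factors of ∂_2 are all 1, so H_1 = Z^2.

H_1 = Z^2.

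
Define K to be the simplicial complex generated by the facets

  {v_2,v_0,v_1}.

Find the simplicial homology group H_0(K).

H_0 ≅ Z.

Take the total order v_0 < v_1 < v_2 on the vertex set. Then K (dimension 2) consists of the simplices:

  0-simplices (3): [v_0], [v_1], [v_2]
  1-simplices (3): [v_0,v_1], [v_0,v_2], [v_1,v_2]
  2-simplices (1): [v_0,v_1,v_2]

giving chain groups C_0 ≅ Z^3, C_1 ≅ Z^3, C_2 ≅ Z^1.

∂_1: C_1 → C_0 is given by ∂[p,q] = [q] − [p]. For instance
  ∂[v_0,v_1] = [v_1] − [v_0].
This gives a 3×3 integer matrix of rank 2; reducing to Smith normal form yields diagonal entries (1,1).

The boundary map ∂_2: C_2 → C_1 acts by ∂[p,q,r] = [q,r] − [p,r] + [p,q]. For instance
  ∂[v_0,v_1,v_2] = [v_1,v_2] − [v_0,v_2] + [v_0,v_1].
The resulting 3×1 matrix has rank 1, and its Smith normal form has invariant factors (1).

From H_k ≅ ker(∂_k) / im(∂_{k+1}) we obtain:

  H_0: rank C_0 − rank ∂_1 = 3 − 2 = 1, and the invariant factors of ∂_1 are all 1, so H_0 ≅ Z.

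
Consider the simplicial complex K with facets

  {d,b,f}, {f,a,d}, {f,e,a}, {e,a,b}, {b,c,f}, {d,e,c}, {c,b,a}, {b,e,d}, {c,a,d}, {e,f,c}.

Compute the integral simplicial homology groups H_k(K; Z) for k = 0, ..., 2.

We work with the vertex ordering a < b < c < d < e < f. The simplices of K, each written with vertices in increasing order, are:

  0-simplices (6): a, b, c, d, e, f
  1-simplices (15): ab, ac, ad, ae, af, bc, bd, be, bf, cd, ce, cf, de, df, ef
  2-simplices (10): abc, abe, acd, adf, aef, bcf, bde, bdf, cde, cef

so the chain groups are C_0 ≅ Z^6, C_1 ≅ Z^15, C_2 ≅ Z^10.

The boundary map ∂_1: C_1 → C_0 is given by ∂[p,q] = [q] − [p]. For instance
  ∂ab = b − a.
This gives a 6×15 integer matrix of rank 5; reducing to Smith normal form yields diagonal entries (1,1,1,1,1).

∂_2: C_2 → C_1 acts by ∂[p,q,r] = [q,r] − [p,r] + [p,q]. For instance
  ∂bde = de − be + bd,
  ∂cef = ef − cf + ce.
As a 15×10 matrix over Z this has rank 10, with invariant factors (1,1,1,1,1,1,1,1,1,2).

From H_k ≅ ker(∂_k) / im(∂_{k+1}) we obtain:

  H_0: rank C_0 − rank ∂_1 = 6 − 5 = 1, and the invariant factors of ∂_1 are all 1, so H_0 ≅ Z.
  H_1: rank ker ∂_1 − rank ∂_2 = (15 − 5) − 10 = 0, and ∂_2 has invariant factor 2 > 1, so H_1 ≅ Z/2.
  H_2: rank ker ∂_2 − rank ∂_3 = (10 − 10) − 0 = 0, and there is no ∂_3, so H_2 ≅ 0.

H_0 ≅ Z,  H_1 ≅ Z/2,  H_2 = 0.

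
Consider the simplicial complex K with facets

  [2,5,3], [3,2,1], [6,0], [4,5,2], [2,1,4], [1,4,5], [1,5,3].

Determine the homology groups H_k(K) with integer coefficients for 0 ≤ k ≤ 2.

We work with the vertex ordering 0 < 1 < 2 < 3 < 4 < 5 < 6. The simplices of K, each written with vertices in increasing order, are:

  0-simplices (7): [0], [1], [2], [3], [4], [5], [6]
  1-simplices (10): [0,6], [1,2], [1,3], [1,4], [1,5], [2,3], [2,4], [2,5], [3,5], [4,5]
  2-simplices (6): [1,2,3], [1,2,4], [1,3,5], [1,4,5], [2,3,5], [2,4,5]

giving chain groups C_0 ≅ Z^7, C_1 ≅ Z^10, C_2 ≅ Z^6.

The boundary map ∂_1: C_1 → C_0 maps an edge to its endpoints' difference, ∂[p,q] = q − p. For instance
  ∂[2,5] = [5] − [2].
This gives a 7×10 integer matrix of rank 5; reducing to Smith normal form yields diagonal entries (1,1,1,1,1).

Boundary ∂_2: C_2 → C_1 maps a triangle to the signed sum of its edges. For instance
  ∂[1,2,4] = [2,4] − [1,4] + [1,2],
  ∂[2,4,5] = [4,5] − [2,5] + [2,4].
This gives a 10×6 integer matrix of rank 5; reducing to Smith normal form yields diagonal entries (1,1,1,1,1).

From H_k ≅ ker(∂_k) / im(∂_{k+1}) we obtain:

  H_0: rank C_0 − rank ∂_1 = 7 − 5 = 2, and the invariant factors of ∂_1 are all 1, so H_0 ≅ Z^2.
  H_1: rank ker ∂_1 − rank ∂_2 = (10 − 5) − 5 = 0, and the invariant factors of ∂_2 are all 1, so H_1 ≅ 0.
  H_2: rank ker ∂_2 − rank ∂_3 = (6 − 5) − 0 = 1, and there is no ∂_3, so H_2 ≅ Z.

As a check, the Euler characteristic is 7 − 10 + 6 = 3, which agrees with 2 − 0 + 1 = 3.
(K is a triangulation of the disjoint union of the 2-sphere S^2 and the 1-simplex.)

H_0 = Z^2,  H_1 = 0,  H_2 = Z.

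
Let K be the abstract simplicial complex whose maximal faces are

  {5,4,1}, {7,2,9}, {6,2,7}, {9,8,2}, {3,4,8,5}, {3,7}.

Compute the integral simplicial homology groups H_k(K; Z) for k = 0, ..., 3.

H_0 ≅ Z,  H_1 ≅ Z,  H_2 = 0,  H_3 = 0.

Order the vertices as 1 < 2 < 3 < 4 < 5 < 6 < 7 < 8 < 9. Listing each simplex with vertices in this order, K has dimension 3 with simplices:

  0-simplices (9): [1], [2], [3], [4], [5], [6], [7], [8], [9]
  1-simplices (16): [1,4], [1,5], [2,6], [2,7], [2,8], [2,9], [3,4], [3,5], [3,7], [3,8], [4,5], [4,8], [5,8], [6,7], [7,9], [8,9]
  2-simplices (8): [1,4,5], [2,6,7], [2,7,9], [2,8,9], [3,4,5], [3,4,8], [3,5,8], [4,5,8]
  3-simplices (1): [3,4,5,8]

giving chain groups C_0 ≅ Z^9, C_1 ≅ Z^16, C_2 ≅ Z^8, C_3 ≅ Z^1.

Boundary ∂_1: C_1 → C_0 maps an edge to its endpoints' difference, ∂[p,q] = q − p.
The resulting 9×16 matrix has rank 8, and its Smith normal form has invariant factors (1,1,1,1,1,1,1,1).

The boundary map ∂_2: C_2 → C_1 acts by ∂[p,q,r] = [q,r] − [p,r] + [p,q]. For instance
  ∂[2,7,9] = [7,9] − [2,9] + [2,7],
  ∂[3,4,8] = [4,8] − [3,8] + [3,4].
The resulting 16×8 matrix has rank 7, and its Smith normal form has invariant factors (1,1,1,1,1,1,1).

The boundary map ∂_3: C_3 → C_2 sends each 3-simplex σ to the alternating sum Σ_i (−1)^i (σ with its i-th vertex removed). For instance
  ∂[3,4,5,8] = [4,5,8] − [3,5,8] + [3,4,8] − [3,4,5].
This gives a 8×1 integer matrix of rank 1; reducing to Smith normal form yields diagonal entries (1).

Now H_k = ker ∂_k / im ∂_{k+1}, so:

  H_0: rank C_0 − rank ∂_1 = 9 − 8 = 1, and the invariant factors of ∂_1 are all 1, so H_0 ≅ Z.
  H_1: rank ker ∂_1 − rank ∂_2 = (16 − 8) − 7 = 1, and the invariant factors of ∂_2 are all 1, so H_1 ≅ Z.
  H_2: rank ker ∂_2 − rank ∂_3 = (8 − 7) − 1 = 0, and the invariant factors of ∂_3 are all 1, so H_2 ≅ 0.
  H_3: rank ker ∂_3 − rank ∂_4 = (1 − 1) − 0 = 0, and there is no ∂_4, so H_3 ≅ 0.

As a check, the Euler characteristic is 9 − 16 + 8 − 1 = 0, which agrees with 1 − 1 + 0 − 0 = 0.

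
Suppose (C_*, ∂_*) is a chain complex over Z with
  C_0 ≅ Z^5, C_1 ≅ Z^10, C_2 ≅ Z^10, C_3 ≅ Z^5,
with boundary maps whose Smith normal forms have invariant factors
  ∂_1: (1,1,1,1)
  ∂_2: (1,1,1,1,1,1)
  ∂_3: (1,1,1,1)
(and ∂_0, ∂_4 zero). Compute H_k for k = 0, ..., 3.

H_0 = Z,  H_1 = 0,  H_2 = 0,  H_3 = Z.

H_0: b_0 = 5 − 0 − 4 = 1; torsion from ∂_1 factors > 1: none. So H_0 = Z.
H_1: b_1 = 10 − 4 − 6 = 0; torsion from ∂_2 factors > 1: none. So H_1 = 0.
H_2: b_2 = 10 − 6 − 4 = 0; torsion from ∂_3 factors > 1: none. So H_2 = 0.
H_3: b_3 = 5 − 4 − 0 = 1; torsion from ∂_4 factors > 1: none. So H_3 = Z.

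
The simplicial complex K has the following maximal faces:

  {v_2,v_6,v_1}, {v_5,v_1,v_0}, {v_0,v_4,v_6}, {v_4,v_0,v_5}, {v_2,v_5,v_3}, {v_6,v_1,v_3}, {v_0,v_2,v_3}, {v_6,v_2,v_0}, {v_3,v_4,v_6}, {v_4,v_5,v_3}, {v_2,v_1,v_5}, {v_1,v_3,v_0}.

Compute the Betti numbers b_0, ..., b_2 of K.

b_0 = 1, b_1 = 0, b_2 = 0.

We work with the vertex ordering v_0 < v_1 < v_2 < v_3 < v_4 < v_5 < v_6. The simplices of K, each written with vertices in increasing order, are:

  0-simplices (7): [v_0], [v_1], [v_2], [v_3], [v_4], [v_5], [v_6]
  1-simplices (18): (18 of them)
  2-simplices (12): (12 of them)

giving chain groups C_0 ≅ Z^7, C_1 ≅ Z^18, C_2 ≅ Z^12.

Boundary ∂_1: C_1 → C_0 maps an edge to its endpoints' difference, ∂[p,q] = q − p.
The 7×18 boundary matrix has rank 6 and Smith normal form diag(1,1,1,1,1,1).

∂_2: C_2 → C_1 maps a triangle to the signed sum of its edges. For instance
  ∂[v_0,v_1,v_5] = [v_1,v_5] − [v_0,v_5] + [v_0,v_1],
  ∂[v_0,v_4,v_6] = [v_4,v_6] − [v_0,v_6] + [v_0,v_4].
The 18×12 boundary matrix has rank 12 and Smith normal form diag(1,1,1,1,1,1,1,1,1,1,1,2).

Reading off H_k = ker ∂_k / im ∂_{k+1}:

  H_0: rank C_0 − rank ∂_1 = 7 − 6 = 1, and the invariant factors of ∂_1 are all 1, so H_0 = Z.
  H_1: rank ker ∂_1 − rank ∂_2 = (18 − 6) − 12 = 0, and ∂_2 has invariant factor 2 > 1, so H_1 = Z/2.
  H_2: rank ker ∂_2 − rank ∂_3 = (12 − 12) − 0 = 0, and there is no ∂_3, so H_2 = 0.

(K is a triangulation of the real projective plane RP^2.)

Hence the Betti numbers are b_0 = 1, b_1 = 0, b_2 = 0.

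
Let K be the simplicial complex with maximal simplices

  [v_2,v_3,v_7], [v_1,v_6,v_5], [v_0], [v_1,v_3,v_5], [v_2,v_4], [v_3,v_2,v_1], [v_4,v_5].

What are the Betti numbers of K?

b_0 = 2, b_1 = 1, b_2 = 0.

Take the total order v_0 < v_1 < v_2 < v_3 < v_4 < v_5 < v_6 < v_7 on the vertex set. Then K (dimension 2) consists of the simplices:

  0-simplices (8): [v_0], [v_1], [v_2], [v_3], [v_4], [v_5], [v_6], [v_7]
  1-simplices (11): [v_1,v_2], [v_1,v_3], [v_1,v_5], [v_1,v_6], [v_2,v_3], [v_2,v_4], [v_2,v_7], [v_3,v_5], [v_3,v_7], [v_4,v_5], [v_5,v_6]
  2-simplices (4): [v_1,v_2,v_3], [v_1,v_3,v_5], [v_1,v_5,v_6], [v_2,v_3,v_7]

so the chain groups are C_0 ≅ Z^8, C_1 ≅ Z^11, C_2 ≅ Z^4.

The boundary map ∂_1: C_1 → C_0 maps an edge to its endpoints' difference, ∂[p,q] = q − p. For instance
  ∂[v_4,v_5] = [v_5] − [v_4].
As a 8×11 matrix over Z this has rank 6, with invariant factors (1,1,1,1,1,1).

∂_2: C_2 → C_1 maps a triangle to the signed sum of its edges. For instance
  ∂[v_1,v_5,v_6] = [v_5,v_6] − [v_1,v_6] + [v_1,v_5],
  ∂[v_1,v_2,v_3] = [v_2,v_3] − [v_1,v_3] + [v_1,v_2].
The 11×4 boundary matrix has rank 4 and Smith normal form diag(1,1,1,1).

Computing H_k = (kernel of ∂_k) / (image of ∂_{k+1}):

  H_0: rank C_0 − rank ∂_1 = 8 − 6 = 2, and the invariant factors of ∂_1 are all 1, so H_0 ≅ Z^2.
  H_1: rank ker ∂_1 − rank ∂_2 = (11 − 6) − 4 = 1, and the invariant factors of ∂_2 are all 1, so H_1 ≅ Z.
  H_2: rank ker ∂_2 − rank ∂_3 = (4 − 4) − 0 = 0, and there is no ∂_3, so H_2 ≅ 0.

Hence the Betti numbers are b_0 = 2, b_1 = 1, b_2 = 0.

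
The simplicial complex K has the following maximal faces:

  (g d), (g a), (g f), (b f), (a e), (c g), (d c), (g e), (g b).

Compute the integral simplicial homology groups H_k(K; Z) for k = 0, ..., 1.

H_0 = Z,  H_1 = Z^3.

Fix the vertex order a < b < c < d < e < f < g and write every simplex with vertices in increasing order. Then dim K = 1 and the simplices of K are:

  0-simplices (7): a, b, c, d, e, f, g
  1-simplices (9): ae, ag, bf, bg, cd, cg, dg, eg, fg

Hence C_0 ≅ Z^7, C_1 ≅ Z^9.

Boundary ∂_1: C_1 → C_0 is given by ∂[p,q] = [q] − [p].
As a 7×9 matrix over Z this has rank 6, with invariant factors (1,1,1,1,1,1).

Now H_k = ker ∂_k / im ∂_{k+1}, so:

  H_0: rank C_0 − rank ∂_1 = 7 − 6 = 1, and the invariant factors of ∂_1 are all 1, so H_0 = Z.
  H_1: rank ker ∂_1 − rank ∂_2 = (9 − 6) − 0 = 3, and there is no ∂_2, so H_1 = Z^3.

As a check, the Euler characteristic is 7 − 9 = -2, which agrees with 1 − 3 = -2.
(K is a triangulation of a wedge of 3 circles.)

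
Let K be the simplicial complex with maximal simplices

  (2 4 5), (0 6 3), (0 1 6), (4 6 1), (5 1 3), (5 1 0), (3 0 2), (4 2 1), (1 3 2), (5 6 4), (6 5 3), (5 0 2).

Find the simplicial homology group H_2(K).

H_2 ≅ 0.

Order the vertices as 0 < 1 < 2 < 3 < 4 < 5 < 6. Listing each simplex with vertices in this order, K has dimension 2 with simplices:

  0-simplices (7): [0], [1], [2], [3], [4], [5], [6]
  1-simplices (18): [0,1], [0,2], [0,3], [0,5], [0,6], [1,2], [1,3], [1,4], [1,5], [1,6], [2,3], [2,4], [2,5], [3,5], [3,6], [4,5], [4,6], [5,6]
  2-simplices (12): [0,1,5], [0,1,6], [0,2,3], [0,2,5], [0,3,6], [1,2,3], [1,2,4], [1,3,5], [1,4,6], [2,4,5], [3,5,6], [4,5,6]

Hence C_0 ≅ Z^7, C_1 ≅ Z^18, C_2 ≅ Z^12.

The boundary map ∂_1: C_1 → C_0 maps an edge to its endpoints' difference, ∂[p,q] = q − p.
As a 7×18 matrix over Z this has rank 6, with invariant factors (1,1,1,1,1,1).

∂_2: C_2 → C_1 acts by ∂[p,q,r] = [q,r] − [p,r] + [p,q]. For instance
  ∂[4,5,6] = [5,6] − [4,6] + [4,5],
  ∂[1,3,5] = [3,5] − [1,5] + [1,3].
As a 18×12 matrix over Z this has rank 12, with invariant factors (1,1,1,1,1,1,1,1,1,1,1,2).

Now H_k = ker ∂_k / im ∂_{k+1}, so:

  H_2: rank ker ∂_2 − rank ∂_3 = (12 − 12) − 0 = 0, and there is no ∂_3, so H_2 = 0.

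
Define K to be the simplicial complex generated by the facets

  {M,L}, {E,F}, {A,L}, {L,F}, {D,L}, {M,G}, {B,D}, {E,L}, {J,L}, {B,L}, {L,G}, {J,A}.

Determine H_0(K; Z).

H_0 ≅ Z.

We work with the vertex ordering A < B < D < E < F < G < J < L < M. The simplices of K, each written with vertices in increasing order, are:

  0-simplices (9): A, B, D, E, F, G, J, L, M
  1-simplices (12): AJ, AL, BD, BL, DL, EF, EL, FL, GL, GM, JL, LM

so the chain groups are C_0 ≅ Z^9, C_1 ≅ Z^12.

Boundary ∂_1: C_1 → C_0 maps an edge to its endpoints' difference, ∂[p,q] = q − p. For instance
  ∂EF = F − E.
The resulting 9×12 matrix has rank 8, and its Smith normal form has invariant factors (1,1,1,1,1,1,1,1).

Reading off H_k = ker ∂_k / im ∂_{k+1}:

  H_0: rank C_0 − rank ∂_1 = 9 − 8 = 1, and the invariant factors of ∂_1 are all 1, so H_0 = Z.

(K is a triangulation of a wedge of 4 circles.)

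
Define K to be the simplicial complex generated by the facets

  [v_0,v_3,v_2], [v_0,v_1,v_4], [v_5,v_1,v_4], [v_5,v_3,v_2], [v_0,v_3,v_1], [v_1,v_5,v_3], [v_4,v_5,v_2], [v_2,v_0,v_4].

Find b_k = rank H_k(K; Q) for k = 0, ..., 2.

We work with the vertex ordering v_0 < v_1 < v_2 < v_3 < v_4 < v_5. The simplices of K, each written with vertices in increasing order, are:

  0-simplices (6): [v_0], [v_1], [v_2], [v_3], [v_4], [v_5]
  1-simplices (12): [v_0,v_1], [v_0,v_2], [v_0,v_3], [v_0,v_4], [v_1,v_3], [v_1,v_4], [v_1,v_5], [v_2,v_3], [v_2,v_4], [v_2,v_5], [v_3,v_5], [v_4,v_5]
  2-simplices (8): [v_0,v_1,v_3], [v_0,v_1,v_4], [v_0,v_2,v_3], [v_0,v_2,v_4], [v_1,v_3,v_5], [v_1,v_4,v_5], [v_2,v_3,v_5], [v_2,v_4,v_5]

so the chain groups are C_0 ≅ Z^6, C_1 ≅ Z^12, C_2 ≅ Z^8.

The boundary map ∂_1: C_1 → C_0 is given by ∂[p,q] = [q] − [p]. For instance
  ∂[v_0,v_4] = [v_4] − [v_0].
As a 6×12 matrix over Z this has rank 5, with invariant factors (1,1,1,1,1).

The boundary map ∂_2: C_2 → C_1 sends each 2-simplex [p,q,r] to [q,r] − [p,r] + [p,q]. For instance
  ∂[v_2,v_3,v_5] = [v_3,v_5] − [v_2,v_5] + [v_2,v_3],
  ∂[v_0,v_2,v_3] = [v_2,v_3] − [v_0,v_3] + [v_0,v_2].
This gives a 12×8 integer matrix of rank 7; reducing to Smith normal form yields diagonal entries (1,1,1,1,1,1,1).

Computing H_k = (kernel of ∂_k) / (image of ∂_{k+1}):

  H_0: rank C_0 − rank ∂_1 = 6 − 5 = 1, and the invariant factors of ∂_1 are all 1, so H_0 ≅ Z.
  H_1: rank ker ∂_1 − rank ∂_2 = (12 − 5) − 7 = 0, and the invariant factors of ∂_2 are all 1, so H_1 ≅ 0.
  H_2: rank ker ∂_2 − rank ∂_3 = (8 − 7) − 0 = 1, and there is no ∂_3, so H_2 ≅ Z.

Hence the Betti numbers are b_0 = 1, b_1 = 0, b_2 = 1.

b_0 = 1, b_1 = 0, b_2 = 1.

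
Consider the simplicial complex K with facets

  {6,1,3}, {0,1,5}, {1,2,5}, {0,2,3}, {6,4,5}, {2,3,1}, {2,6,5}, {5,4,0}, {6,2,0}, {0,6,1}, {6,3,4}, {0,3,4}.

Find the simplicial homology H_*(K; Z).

Order the vertices as 0 < 1 < 2 < 3 < 4 < 5 < 6. Listing each simplex with vertices in this order, K has dimension 2 with simplices:

  0-simplices (7): [0], [1], [2], [3], [4], [5], [6]
  1-simplices (18): [0,1], [0,2], [0,3], [0,4], [0,5], [0,6], [1,2], [1,3], [1,5], [1,6], [2,3], [2,5], [2,6], [3,4], [3,6], [4,5], [4,6], [5,6]
  2-simplices (12): [0,1,5], [0,1,6], [0,2,3], [0,2,6], [0,3,4], [0,4,5], [1,2,3], [1,2,5], [1,3,6], [2,5,6], [3,4,6], [4,5,6]

so the chain groups are C_0 ≅ Z^7, C_1 ≅ Z^18, C_2 ≅ Z^12.

The boundary map ∂_1: C_1 → C_0 is given by ∂[p,q] = [q] − [p]. For instance
  ∂[0,6] = [6] − [0].
This gives a 7×18 integer matrix of rank 6; reducing to Smith normal form yields diagonal entries (1,1,1,1,1,1).

∂_2: C_2 → C_1 maps a triangle to the signed sum of its edges. For instance
  ∂[0,2,3] = [2,3] − [0,3] + [0,2],
  ∂[4,5,6] = [5,6] − [4,6] + [4,5].
As a 18×12 matrix over Z this has rank 12, with invariant factors (1,1,1,1,1,1,1,1,1,1,1,2).

Now H_k = ker ∂_k / im ∂_{k+1}, so:

  H_0: rank C_0 − rank ∂_1 = 7 − 6 = 1, and the invariant factors of ∂_1 are all 1, so H_0 = Z.
  H_1: rank ker ∂_1 − rank ∂_2 = (18 − 6) − 12 = 0, and ∂_2 has invariant factor 2 > 1, so H_1 = Z/2.
  H_2: rank ker ∂_2 − rank ∂_3 = (12 − 12) − 0 = 0, and there is no ∂_3, so H_2 = 0.

H_0 ≅ Z,  H_1 ≅ Z/2,  H_2 = 0.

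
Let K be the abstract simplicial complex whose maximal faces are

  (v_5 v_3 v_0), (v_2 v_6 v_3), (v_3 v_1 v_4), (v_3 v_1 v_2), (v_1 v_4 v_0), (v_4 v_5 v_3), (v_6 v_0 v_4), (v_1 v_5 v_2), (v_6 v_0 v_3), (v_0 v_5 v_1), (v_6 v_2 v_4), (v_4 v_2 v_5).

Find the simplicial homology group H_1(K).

Take the total order v_0 < v_1 < v_2 < v_3 < v_4 < v_5 < v_6 on the vertex set. Then K (dimension 2) consists of the simplices:

  0-simplices (7): [v_0], [v_1], [v_2], [v_3], [v_4], [v_5], [v_6]
  1-simplices (18): (18 of them)
  2-simplices (12): (12 of them)

giving chain groups C_0 ≅ Z^7, C_1 ≅ Z^18, C_2 ≅ Z^12.

Boundary ∂_1: C_1 → C_0 sends each edge [p,q] (with p < q) to q − p.
The 7×18 boundary matrix has rank 6 and Smith normal form diag(1,1,1,1,1,1).

Boundary ∂_2: C_2 → C_1 maps a triangle to the signed sum of its edges. For instance
  ∂[v_0,v_3,v_5] = [v_3,v_5] − [v_0,v_5] + [v_0,v_3],
  ∂[v_2,v_4,v_6] = [v_4,v_6] − [v_2,v_6] + [v_2,v_4].
The resulting 18×12 matrix has rank 12, and its Smith normal form has invariant factors (1,1,1,1,1,1,1,1,1,1,1,2).

Reading off H_k = ker ∂_k / im ∂_{k+1}:

  H_1: rank ker ∂_1 − rank ∂_2 = (18 − 6) − 12 = 0, and ∂_2 has invariant factor 2 > 1, so H_1 ≅ Z/2.

(K is a triangulation of the real projective plane RP^2.)

H_1 = Z/2.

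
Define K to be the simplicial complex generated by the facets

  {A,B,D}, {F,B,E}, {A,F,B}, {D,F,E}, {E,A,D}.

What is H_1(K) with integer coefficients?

Take the total order A < B < D < E < F on the vertex set. Then K (dimension 2) consists of the simplices:

  0-simplices (5): A, B, D, E, F
  1-simplices (10): AB, AD, AE, AF, BD, BE, BF, DE, DF, EF
  2-simplices (5): ABD, ABF, ADE, BEF, DEF

Hence C_0 ≅ Z^5, C_1 ≅ Z^10, C_2 ≅ Z^5.

Boundary ∂_1: C_1 → C_0 is given by ∂[p,q] = [q] − [p]. For instance
  ∂AB = B − A.
The resulting 5×10 matrix has rank 4, and its Smith normal form has invariant factors (1,1,1,1).

∂_2: C_2 → C_1 acts by ∂[p,q,r] = [q,r] − [p,r] + [p,q]. For instance
  ∂ABD = BD − AD + AB,
  ∂ADE = DE − AE + AD.
The resulting 10×5 matrix has rank 5, and its Smith normal form has invariant factors (1,1,1,1,1).

Reading off H_k = ker ∂_k / im ∂_{k+1}:

  H_1: rank ker ∂_1 − rank ∂_2 = (10 − 4) − 5 = 1, and the invariant factors of ∂_2 are all 1, so H_1 = Z.

(K is a triangulation of the Möbius band.)

H_1 = Z.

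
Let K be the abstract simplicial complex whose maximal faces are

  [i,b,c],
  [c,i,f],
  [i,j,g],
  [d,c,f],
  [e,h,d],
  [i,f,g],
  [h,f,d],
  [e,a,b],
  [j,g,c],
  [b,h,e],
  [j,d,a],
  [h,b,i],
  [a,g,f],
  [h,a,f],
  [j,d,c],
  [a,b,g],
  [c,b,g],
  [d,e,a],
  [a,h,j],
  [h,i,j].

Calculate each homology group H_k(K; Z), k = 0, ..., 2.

Take the total order a < b < c < d < e < f < g < h < i < j on the vertex set. Then K (dimension 2) consists of the simplices:

  0-simplices (10): a, b, c, d, e, f, g, h, i, j
  1-simplices (30): ab, ad, ae, af, ag, ah, aj, bc, be, bg, bh, bi, cd, cf, cg, ci, cj, de, df, dh, dj, eh, fg, fh, fi, gi, gj, hi, hj, ij
  2-simplices (20): abe, abg, ade, adj, afg, afh, ahj, bcg, bci, beh, bhi, cdf, cdj, cfi, cgj, deh, dfh, fgi, gij, hij

so the chain groups are C_0 ≅ Z^10, C_1 ≅ Z^30, C_2 ≅ Z^20.

∂_1: C_1 → C_0 is given by ∂[p,q] = [q] − [p]. For instance
  ∂fh = h − f.
This gives a 10×30 integer matrix of rank 9; reducing to Smith normal form yields diagonal entries (1,1,1,1,1,1,1,1,1).

∂_2: C_2 → C_1 maps a triangle to the signed sum of its edges. For instance
  ∂bcg = cg − bg + bc,
  ∂ade = de − ae + ad.
As a 30×20 matrix over Z this has rank 20, with invariant factors (1,1,1,1,1,1,1,1,1,1,1,1,1,1,1,1,1,1,1,2).

Computing H_k = (kernel of ∂_k) / (image of ∂_{k+1}):

  H_0: rank C_0 − rank ∂_1 = 10 − 9 = 1, and the invariant factors of ∂_1 are all 1, so H_0 ≅ Z.
  H_1: rank ker ∂_1 − rank ∂_2 = (30 − 9) − 20 = 1, and ∂_2 has invariant factor 2 > 1, so H_1 ≅ Z ⊕ Z/2.
  H_2: rank ker ∂_2 − rank ∂_3 = (20 − 20) − 0 = 0, and there is no ∂_3, so H_2 ≅ 0.

H_0 = Z,  H_1 = Z ⊕ Z/2,  H_2 = 0.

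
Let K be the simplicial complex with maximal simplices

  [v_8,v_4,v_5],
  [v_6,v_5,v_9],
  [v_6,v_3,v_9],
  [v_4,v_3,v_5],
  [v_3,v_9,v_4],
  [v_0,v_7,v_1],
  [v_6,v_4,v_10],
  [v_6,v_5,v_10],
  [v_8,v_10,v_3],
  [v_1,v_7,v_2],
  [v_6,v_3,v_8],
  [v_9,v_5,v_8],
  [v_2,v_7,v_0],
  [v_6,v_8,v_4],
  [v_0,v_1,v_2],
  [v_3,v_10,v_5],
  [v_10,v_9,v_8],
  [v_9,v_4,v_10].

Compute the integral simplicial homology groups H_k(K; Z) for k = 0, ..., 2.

K has 11 vertices, 27 edges, 18 triangles.
rank ∂_0 = 0, rank ∂_1 = 9 ⇒ b_0 = 11 − 0 − 9 = 2; all invariant factors of ∂_1 are 1 so no torsion. So H_0 = Z^2.
rank ∂_1 = 9, rank ∂_2 = 16 ⇒ b_1 = 27 − 9 − 16 = 2; all invariant factors of ∂_2 are 1 so no torsion. So H_1 = Z^2.
rank ∂_2 = 16, rank ∂_3 = 0 ⇒ b_2 = 18 − 16 − 0 = 2. So H_2 = Z^2.

H_0 ≅ Z^2,  H_1 ≅ Z^2,  H_2 ≅ Z^2.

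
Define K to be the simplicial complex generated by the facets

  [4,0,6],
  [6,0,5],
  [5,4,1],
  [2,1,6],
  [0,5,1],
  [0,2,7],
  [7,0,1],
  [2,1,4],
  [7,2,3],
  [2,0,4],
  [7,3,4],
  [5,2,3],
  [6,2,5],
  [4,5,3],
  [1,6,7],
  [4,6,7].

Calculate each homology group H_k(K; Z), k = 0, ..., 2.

H_0 = Z,  H_1 = Z^2,  H_2 = Z.

Take the total order 0 < 1 < 2 < 3 < 4 < 5 < 6 < 7 on the vertex set. Then K (dimension 2) consists of the simplices:

  0-simplices (8): [0], [1], [2], [3], [4], [5], [6], [7]
  1-simplices (24): (24 of them)
  2-simplices (16): [0,1,5], [0,1,7], [0,2,4], [0,2,7], [0,4,6], [0,5,6], [1,2,4], [1,2,6], [1,4,5], [1,6,7], [2,3,5], [2,3,7], [2,5,6], [3,4,5], [3,4,7], [4,6,7]

Hence C_0 ≅ Z^8, C_1 ≅ Z^24, C_2 ≅ Z^16.

∂_1: C_1 → C_0 maps an edge to its endpoints' difference, ∂[p,q] = q − p.
The resulting 8×24 matrix has rank 7, and its Smith normal form has invariant factors (1,1,1,1,1,1,1).

∂_2: C_2 → C_1 sends each 2-simplex [p,q,r] to [q,r] − [p,r] + [p,q]. For instance
  ∂[2,5,6] = [5,6] − [2,6] + [2,5],
  ∂[4,6,7] = [6,7] − [4,7] + [4,6].
As a 24×16 matrix over Z this has rank 15, with invariant factors (1,1,1,1,1,1,1,1,1,1,1,1,1,1,1).

From H_k ≅ ker(∂_k) / im(∂_{k+1}) we obtain:

  H_0: rank C_0 − rank ∂_1 = 8 − 7 = 1, and the invariant factors of ∂_1 are all 1, so H_0 ≅ Z.
  H_1: rank ker ∂_1 − rank ∂_2 = (24 − 7) − 15 = 2, and the invariant factors of ∂_2 are all 1, so H_1 ≅ Z^2.
  H_2: rank ker ∂_2 − rank ∂_3 = (16 − 15) − 0 = 1, and there is no ∂_3, so H_2 ≅ Z.

As a check, the Euler characteristic is 8 − 24 + 16 = 0, which agrees with 1 − 2 + 1 = 0.
(K is a triangulation of the torus T^2.)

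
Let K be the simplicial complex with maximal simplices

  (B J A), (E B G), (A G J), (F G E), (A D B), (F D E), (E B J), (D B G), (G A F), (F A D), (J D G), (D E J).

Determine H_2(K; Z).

K has 7 vertices, 18 edges, 12 triangles.
rank ∂_2 = 12, rank ∂_3 = 0 ⇒ b_2 = 12 − 12 − 0 = 0. So H_2 = 0.

H_2 ≅ 0.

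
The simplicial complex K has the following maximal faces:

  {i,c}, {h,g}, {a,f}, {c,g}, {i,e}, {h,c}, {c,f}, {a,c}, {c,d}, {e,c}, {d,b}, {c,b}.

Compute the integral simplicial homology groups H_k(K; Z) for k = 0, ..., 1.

H_0 = Z,  H_1 = Z^4.

K has 9 vertices, 12 edges.
rank ∂_0 = 0, rank ∂_1 = 8 ⇒ b_0 = 9 − 0 − 8 = 1; all invariant factors of ∂_1 are 1 so no torsion. So H_0 = Z.
rank ∂_1 = 8, rank ∂_2 = 0 ⇒ b_1 = 12 − 8 − 0 = 4. So H_1 = Z^4.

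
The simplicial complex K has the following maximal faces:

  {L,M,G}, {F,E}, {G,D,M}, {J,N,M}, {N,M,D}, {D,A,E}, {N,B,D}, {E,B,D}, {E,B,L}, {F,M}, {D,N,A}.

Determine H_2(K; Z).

H_2 ≅ 0.

K has 10 vertices, 20 edges, 9 triangles.
rank ∂_2 = 9, rank ∂_3 = 0 ⇒ b_2 = 9 − 9 − 0 = 0. So H_2 = 0.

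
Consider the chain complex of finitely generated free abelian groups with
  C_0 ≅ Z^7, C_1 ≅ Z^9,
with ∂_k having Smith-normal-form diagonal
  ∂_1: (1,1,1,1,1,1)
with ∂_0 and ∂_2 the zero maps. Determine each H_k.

H_0: b_0 = 7 − 0 − 6 = 1; torsion from ∂_1 factors > 1: none. So H_0 = Z.
H_1: b_1 = 9 − 6 − 0 = 3; torsion from ∂_2 factors > 1: none. So H_1 = Z^3.

H_0 = Z,  H_1 = Z^3.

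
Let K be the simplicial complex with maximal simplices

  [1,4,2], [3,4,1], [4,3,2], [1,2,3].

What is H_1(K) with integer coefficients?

H_1 = 0.

Take the total order 1 < 2 < 3 < 4 on the vertex set. Then K (dimension 2) consists of the simplices:

  0-simplices (4): [1], [2], [3], [4]
  1-simplices (6): [1,2], [1,3], [1,4], [2,3], [2,4], [3,4]
  2-simplices (4): [1,2,3], [1,2,4], [1,3,4], [2,3,4]

Hence C_0 ≅ Z^4, C_1 ≅ Z^6, C_2 ≅ Z^4.

∂_1: C_1 → C_0 sends each edge [p,q] (with p < q) to q − p. For instance
  ∂[1,2] = [2] − [1].
This gives a 4×6 integer matrix of rank 3; reducing to Smith normal form yields diagonal entries (1,1,1).

∂_2: C_2 → C_1 sends each 2-simplex [p,q,r] to [q,r] − [p,r] + [p,q]. For instance
  ∂[1,3,4] = [3,4] − [1,4] + [1,3],
  ∂[2,3,4] = [3,4] − [2,4] + [2,3].
As a 6×4 matrix over Z this has rank 3, with invariant factors (1,1,1).

Reading off H_k = ker ∂_k / im ∂_{k+1}:

  H_1: rank ker ∂_1 − rank ∂_2 = (6 − 3) − 3 = 0, and the invariant factors of ∂_2 are all 1, so H_1 = 0.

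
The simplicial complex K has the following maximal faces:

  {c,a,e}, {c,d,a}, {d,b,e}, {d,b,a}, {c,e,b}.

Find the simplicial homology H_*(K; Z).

Order the vertices as a < b < c < d < e. Listing each simplex with vertices in this order, K has dimension 2 with simplices:

  0-simplices (5): a, b, c, d, e
  1-simplices (10): ab, ac, ad, ae, bc, bd, be, cd, ce, de
  2-simplices (5): abd, acd, ace, bce, bde

giving chain groups C_0 ≅ Z^5, C_1 ≅ Z^10, C_2 ≅ Z^5.

∂_1: C_1 → C_0 maps an edge to its endpoints' difference, ∂[p,q] = q − p.
The resulting 5×10 matrix has rank 4, and its Smith normal form has invariant factors (1,1,1,1).

The boundary map ∂_2: C_2 → C_1 maps a triangle to the signed sum of its edges. For instance
  ∂acd = cd − ad + ac,
  ∂ace = ce − ae + ac.
The 10×5 boundary matrix has rank 5 and Smith normal form diag(1,1,1,1,1).

Reading off H_k = ker ∂_k / im ∂_{k+1}:

  H_0: rank C_0 − rank ∂_1 = 5 − 4 = 1, and the invariant factors of ∂_1 are all 1, so H_0 = Z.
  H_1: rank ker ∂_1 − rank ∂_2 = (10 − 4) − 5 = 1, and the invariant factors of ∂_2 are all 1, so H_1 = Z.
  H_2: rank ker ∂_2 − rank ∂_3 = (5 − 5) − 0 = 0, and there is no ∂_3, so H_2 = 0.

(K is a triangulation of the Möbius band.)

H_0 = Z,  H_1 = Z,  H_2 = 0.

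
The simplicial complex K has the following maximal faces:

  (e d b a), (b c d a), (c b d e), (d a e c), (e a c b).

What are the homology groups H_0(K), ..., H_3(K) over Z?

Take the total order a < b < c < d < e on the vertex set. Then K (dimension 3) consists of the simplices:

  0-simplices (5): a, b, c, d, e
  1-simplices (10): ab, ac, ad, ae, bc, bd, be, cd, ce, de
  2-simplices (10): abc, abd, abe, acd, ace, ade, bcd, bce, bde, cde
  3-simplices (5): abcd, abce, abde, acde, bcde

so the chain groups are C_0 ≅ Z^5, C_1 ≅ Z^10, C_2 ≅ Z^10, C_3 ≅ Z^5.

Boundary ∂_1: C_1 → C_0 maps an edge to its endpoints' difference, ∂[p,q] = q − p. For instance
  ∂ac = c − a.
The 5×10 boundary matrix has rank 4 and Smith normal form diag(1,1,1,1).

∂_2: C_2 → C_1 maps a triangle to the signed sum of its edges. For instance
  ∂ace = ce − ae + ac,
  ∂bde = de − be + bd.
As a 10×10 matrix over Z this has rank 6, with invariant factors (1,1,1,1,1,1).

Boundary ∂_3: C_3 → C_2 sends each 3-simplex σ to the alternating sum Σ_i (−1)^i (σ with its i-th vertex removed). For instance
  ∂abcd = bcd − acd + abd − abc,
  ∂acde = cde − ade + ace − acd.
This gives a 10×5 integer matrix of rank 4; reducing to Smith normal form yields diagonal entries (1,1,1,1).

Now H_k = ker ∂_k / im ∂_{k+1}, so:

  H_0: rank C_0 − rank ∂_1 = 5 − 4 = 1, and the invariant factors of ∂_1 are all 1, so H_0 ≅ Z.
  H_1: rank ker ∂_1 − rank ∂_2 = (10 − 4) − 6 = 0, and the invariant factors of ∂_2 are all 1, so H_1 ≅ 0.
  H_2: rank ker ∂_2 − rank ∂_3 = (10 − 6) − 4 = 0, and the invariant factors of ∂_3 are all 1, so H_2 ≅ 0.
  H_3: rank ker ∂_3 − rank ∂_4 = (5 − 4) − 0 = 1, and there is no ∂_4, so H_3 ≅ Z.

(K is a triangulation of the 3-sphere S^3.)

H_0 = Z,  H_1 = 0,  H_2 = 0,  H_3 = Z.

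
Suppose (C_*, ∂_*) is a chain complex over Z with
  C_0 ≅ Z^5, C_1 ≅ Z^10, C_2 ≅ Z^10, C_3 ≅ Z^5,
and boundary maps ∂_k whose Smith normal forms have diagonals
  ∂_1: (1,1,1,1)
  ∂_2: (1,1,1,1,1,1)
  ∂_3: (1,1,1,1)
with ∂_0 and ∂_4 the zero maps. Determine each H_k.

H_0: b_0 = 5 − 0 − 4 = 1; torsion from ∂_1 factors > 1: none. So H_0 = Z.
H_1: b_1 = 10 − 4 − 6 = 0; torsion from ∂_2 factors > 1: none. So H_1 = 0.
H_2: b_2 = 10 − 6 − 4 = 0; torsion from ∂_3 factors > 1: none. So H_2 = 0.
H_3: b_3 = 5 − 4 − 0 = 1; torsion from ∂_4 factors > 1: none. So H_3 = Z.

H_0 = Z,  H_1 = 0,  H_2 = 0,  H_3 = Z.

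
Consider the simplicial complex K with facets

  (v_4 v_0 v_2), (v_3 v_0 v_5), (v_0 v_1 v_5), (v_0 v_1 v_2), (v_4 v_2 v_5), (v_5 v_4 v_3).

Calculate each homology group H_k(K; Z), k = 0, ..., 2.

Order the vertices as v_0 < v_1 < v_2 < v_3 < v_4 < v_5. Listing each simplex with vertices in this order, K has dimension 2 with simplices:

  0-simplices (6): [v_0], [v_1], [v_2], [v_3], [v_4], [v_5]
  1-simplices (12): [v_0,v_1], [v_0,v_2], [v_0,v_3], [v_0,v_4], [v_0,v_5], [v_1,v_2], [v_1,v_5], [v_2,v_4], [v_2,v_5], [v_3,v_4], [v_3,v_5], [v_4,v_5]
  2-simplices (6): [v_0,v_1,v_2], [v_0,v_1,v_5], [v_0,v_2,v_4], [v_0,v_3,v_5], [v_2,v_4,v_5], [v_3,v_4,v_5]

Hence C_0 ≅ Z^6, C_1 ≅ Z^12, C_2 ≅ Z^6.

∂_1: C_1 → C_0 maps an edge to its endpoints' difference, ∂[p,q] = q − p.
This gives a 6×12 integer matrix of rank 5; reducing to Smith normal form yields diagonal entries (1,1,1,1,1).

The boundary map ∂_2: C_2 → C_1 maps a triangle to the signed sum of its edges. For instance
  ∂[v_0,v_2,v_4] = [v_2,v_4] − [v_0,v_4] + [v_0,v_2],
  ∂[v_3,v_4,v_5] = [v_4,v_5] − [v_3,v_5] + [v_3,v_4].
As a 12×6 matrix over Z this has rank 6, with invariant factors (1,1,1,1,1,1).

Now H_k = ker ∂_k / im ∂_{k+1}, so:

  H_0: rank C_0 − rank ∂_1 = 6 − 5 = 1, and the invariant factors of ∂_1 are all 1, so H_0 ≅ Z.
  H_1: rank ker ∂_1 − rank ∂_2 = (12 − 5) − 6 = 1, and the invariant factors of ∂_2 are all 1, so H_1 ≅ Z.
  H_2: rank ker ∂_2 − rank ∂_3 = (6 − 6) − 0 = 0, and there is no ∂_3, so H_2 ≅ 0.

As a check, the Euler characteristic is 6 − 12 + 6 = 0, which agrees with 1 − 1 + 0 = 0.

H_0 ≅ Z,  H_1 ≅ Z,  H_2 = 0.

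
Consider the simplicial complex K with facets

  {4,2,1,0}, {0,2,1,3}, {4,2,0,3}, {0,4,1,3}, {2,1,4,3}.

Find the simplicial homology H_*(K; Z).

Fix the vertex order 0 < 1 < 2 < 3 < 4 and write every simplex with vertices in increasing order. Then dim K = 3 and the simplices of K are:

  0-simplices (5): [0], [1], [2], [3], [4]
  1-simplices (10): [0,1], [0,2], [0,3], [0,4], [1,2], [1,3], [1,4], [2,3], [2,4], [3,4]
  2-simplices (10): [0,1,2], [0,1,3], [0,1,4], [0,2,3], [0,2,4], [0,3,4], [1,2,3], [1,2,4], [1,3,4], [2,3,4]
  3-simplices (5): [0,1,2,3], [0,1,2,4], [0,1,3,4], [0,2,3,4], [1,2,3,4]

Hence C_0 ≅ Z^5, C_1 ≅ Z^10, C_2 ≅ Z^10, C_3 ≅ Z^5.

The boundary map ∂_1: C_1 → C_0 maps an edge to its endpoints' difference, ∂[p,q] = q − p.
The 5×10 boundary matrix has rank 4 and Smith normal form diag(1,1,1,1).

The boundary map ∂_2: C_2 → C_1 maps a triangle to the signed sum of its edges. For instance
  ∂[2,3,4] = [3,4] − [2,4] + [2,3],
  ∂[1,3,4] = [3,4] − [1,4] + [1,3].
As a 10×10 matrix over Z this has rank 6, with invariant factors (1,1,1,1,1,1).

The boundary map ∂_3: C_3 → C_2 sends each 3-simplex σ to the alternating sum Σ_i (−1)^i (σ with its i-th vertex removed). For instance
  ∂[0,1,3,4] = [1,3,4] − [0,3,4] + [0,1,4] − [0,1,3],
  ∂[0,2,3,4] = [2,3,4] − [0,3,4] + [0,2,4] − [0,2,3].
The 10×5 boundary matrix has rank 4 and Smith normal form diag(1,1,1,1).

Now H_k = ker ∂_k / im ∂_{k+1}, so:

  H_0: rank C_0 − rank ∂_1 = 5 − 4 = 1, and the invariant factors of ∂_1 are all 1, so H_0 ≅ Z.
  H_1: rank ker ∂_1 − rank ∂_2 = (10 − 4) − 6 = 0, and the invariant factors of ∂_2 are all 1, so H_1 ≅ 0.
  H_2: rank ker ∂_2 − rank ∂_3 = (10 − 6) − 4 = 0, and the invariant factors of ∂_3 are all 1, so H_2 ≅ 0.
  H_3: rank ker ∂_3 − rank ∂_4 = (5 − 4) − 0 = 1, and there is no ∂_4, so H_3 ≅ Z.

(K is a triangulation of the 3-sphere S^3.)

H_0 ≅ Z,  H_1 = 0,  H_2 = 0,  H_3 ≅ Z.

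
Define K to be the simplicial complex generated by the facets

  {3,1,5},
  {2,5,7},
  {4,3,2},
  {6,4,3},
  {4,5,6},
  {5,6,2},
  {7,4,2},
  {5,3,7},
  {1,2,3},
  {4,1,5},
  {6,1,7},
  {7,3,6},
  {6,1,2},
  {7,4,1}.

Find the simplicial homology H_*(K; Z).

Order the vertices as 1 < 2 < 3 < 4 < 5 < 6 < 7. Listing each simplex with vertices in this order, K has dimension 2 with simplices:

  0-simplices (7): [1], [2], [3], [4], [5], [6], [7]
  1-simplices (21): [1,2], [1,3], [1,4], [1,5], [1,6], [1,7], [2,3], [2,4], [2,5], [2,6], [2,7], [3,4], [3,5], [3,6], [3,7], [4,5], [4,6], [4,7], [5,6], [5,7], [6,7]
  2-simplices (14): [1,2,3], [1,2,6], [1,3,5], [1,4,5], [1,4,7], [1,6,7], [2,3,4], [2,4,7], [2,5,6], [2,5,7], [3,4,6], [3,5,7], [3,6,7], [4,5,6]

giving chain groups C_0 ≅ Z^7, C_1 ≅ Z^21, C_2 ≅ Z^14.

∂_1: C_1 → C_0 sends each edge [p,q] (with p < q) to q − p. For instance
  ∂[1,5] = [5] − [1].
As a 7×21 matrix over Z this has rank 6, with invariant factors (1,1,1,1,1,1).

Boundary ∂_2: C_2 → C_1 acts by ∂[p,q,r] = [q,r] − [p,r] + [p,q]. For instance
  ∂[2,4,7] = [4,7] − [2,7] + [2,4],
  ∂[3,4,6] = [4,6] − [3,6] + [3,4].
This gives a 21×14 integer matrix of rank 13; reducing to Smith normal form yields diagonal entries (1,1,1,1,1,1,1,1,1,1,1,1,1).

Reading off H_k = ker ∂_k / im ∂_{k+1}:

  H_0: rank C_0 − rank ∂_1 = 7 − 6 = 1, and the invariant factors of ∂_1 are all 1, so H_0 ≅ Z.
  H_1: rank ker ∂_1 − rank ∂_2 = (21 − 6) − 13 = 2, and the invariant factors of ∂_2 are all 1, so H_1 ≅ Z^2.
  H_2: rank ker ∂_2 − rank ∂_3 = (14 − 13) − 0 = 1, and there is no ∂_3, so H_2 ≅ Z.

As a check, the Euler characteristic is 7 − 21 + 14 = 0, which agrees with 1 − 2 + 1 = 0.
(K is a triangulation of the torus T^2.)

H_0 ≅ Z,  H_1 ≅ Z^2,  H_2 ≅ Z.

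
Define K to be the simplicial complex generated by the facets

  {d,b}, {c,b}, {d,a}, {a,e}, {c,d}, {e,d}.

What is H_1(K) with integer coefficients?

Take the total order a < b < c < d < e on the vertex set. Then K (dimension 1) consists of the simplices:

  0-simplices (5): a, b, c, d, e
  1-simplices (6): ad, ae, bc, bd, cd, de

Hence C_0 ≅ Z^5, C_1 ≅ Z^6.

∂_1: C_1 → C_0 maps an edge to its endpoints' difference, ∂[p,q] = q − p. For instance
  ∂bc = c − b.
The 5×6 boundary matrix has rank 4 and Smith normal form diag(1,1,1,1).

Now H_k = ker ∂_k / im ∂_{k+1}, so:

  H_1: rank ker ∂_1 − rank ∂_2 = (6 − 4) − 0 = 2, and there is no ∂_2, so H_1 = Z^2.

H_1 = Z^2.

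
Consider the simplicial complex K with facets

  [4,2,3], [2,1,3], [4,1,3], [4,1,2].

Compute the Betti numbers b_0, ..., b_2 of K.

K has 4 vertices, 6 edges, 4 triangles.
rank ∂_0 = 0, rank ∂_1 = 3 ⇒ b_0 = 4 − 0 − 3 = 1; all invariant factors of ∂_1 are 1 so no torsion. So H_0 = Z.
rank ∂_1 = 3, rank ∂_2 = 3 ⇒ b_1 = 6 − 3 − 3 = 0; all invariant factors of ∂_2 are 1 so no torsion. So H_1 = 0.
rank ∂_2 = 3, rank ∂_3 = 0 ⇒ b_2 = 4 − 3 − 0 = 1. So H_2 = Z.

b_0 = 1, b_1 = 0, b_2 = 1.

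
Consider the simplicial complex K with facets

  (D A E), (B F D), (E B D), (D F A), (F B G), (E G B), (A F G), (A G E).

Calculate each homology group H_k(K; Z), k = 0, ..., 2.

H_0 ≅ Z,  H_1 = 0,  H_2 ≅ Z.

Take the total order A < B < D < E < F < G on the vertex set. Then K (dimension 2) consists of the simplices:

  0-simplices (6): A, B, D, E, F, G
  1-simplices (12): AD, AE, AF, AG, BD, BE, BF, BG, DE, DF, EG, FG
  2-simplices (8): ADE, ADF, AEG, AFG, BDE, BDF, BEG, BFG

Hence C_0 ≅ Z^6, C_1 ≅ Z^12, C_2 ≅ Z^8.

∂_1: C_1 → C_0 maps an edge to its endpoints' difference, ∂[p,q] = q − p.
The 6×12 boundary matrix has rank 5 and Smith normal form diag(1,1,1,1,1).

Boundary ∂_2: C_2 → C_1 maps a triangle to the signed sum of its edges. For instance
  ∂BFG = FG − BG + BF,
  ∂AFG = FG − AG + AF.
The resulting 12×8 matrix has rank 7, and its Smith normal form has invariant factors (1,1,1,1,1,1,1).

From H_k ≅ ker(∂_k) / im(∂_{k+1}) we obtain:

  H_0: rank C_0 − rank ∂_1 = 6 − 5 = 1, and the invariant factors of ∂_1 are all 1, so H_0 ≅ Z.
  H_1: rank ker ∂_1 − rank ∂_2 = (12 − 5) − 7 = 0, and the invariant factors of ∂_2 are all 1, so H_1 ≅ 0.
  H_2: rank ker ∂_2 − rank ∂_3 = (8 − 7) − 0 = 1, and there is no ∂_3, so H_2 ≅ Z.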